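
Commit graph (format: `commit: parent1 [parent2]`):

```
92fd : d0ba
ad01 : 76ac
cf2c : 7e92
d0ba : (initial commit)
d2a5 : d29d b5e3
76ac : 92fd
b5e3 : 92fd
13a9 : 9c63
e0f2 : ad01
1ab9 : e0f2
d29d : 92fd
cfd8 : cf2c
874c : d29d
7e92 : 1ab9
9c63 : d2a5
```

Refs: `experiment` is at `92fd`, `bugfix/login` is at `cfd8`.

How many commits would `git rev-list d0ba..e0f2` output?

Reachable from e0f2: {76ac, 92fd, ad01, d0ba, e0f2}.
Reachable from d0ba: {d0ba}.
In e0f2's history but not d0ba's: {76ac, 92fd, ad01, e0f2} — 4 commits.

4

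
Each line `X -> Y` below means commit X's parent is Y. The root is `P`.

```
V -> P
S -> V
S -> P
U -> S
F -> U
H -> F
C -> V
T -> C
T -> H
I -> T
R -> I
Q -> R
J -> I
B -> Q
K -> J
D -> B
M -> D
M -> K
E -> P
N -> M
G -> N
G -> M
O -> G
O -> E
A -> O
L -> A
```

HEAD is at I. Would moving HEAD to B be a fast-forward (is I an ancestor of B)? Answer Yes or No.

Yes

A fast-forward from I to B is possible iff I is an ancestor of B.
Ancestors of B: {B, C, F, H, I, P, Q, R, S, T, U, V}.
I is among them, so fast-forward is possible.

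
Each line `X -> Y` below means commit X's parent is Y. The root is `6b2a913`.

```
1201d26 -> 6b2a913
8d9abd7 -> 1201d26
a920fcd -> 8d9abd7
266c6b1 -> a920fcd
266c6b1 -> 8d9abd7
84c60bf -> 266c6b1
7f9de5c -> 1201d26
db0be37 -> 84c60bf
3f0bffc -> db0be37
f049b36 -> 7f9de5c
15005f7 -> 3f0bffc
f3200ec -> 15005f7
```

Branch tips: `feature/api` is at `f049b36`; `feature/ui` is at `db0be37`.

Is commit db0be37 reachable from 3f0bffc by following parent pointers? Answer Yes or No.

Yes

Ancestors of 3f0bffc (commits reachable by following parents): {1201d26, 266c6b1, 3f0bffc, 6b2a913, 84c60bf, 8d9abd7, a920fcd, db0be37}.
db0be37 is in that set, so it is an ancestor of 3f0bffc.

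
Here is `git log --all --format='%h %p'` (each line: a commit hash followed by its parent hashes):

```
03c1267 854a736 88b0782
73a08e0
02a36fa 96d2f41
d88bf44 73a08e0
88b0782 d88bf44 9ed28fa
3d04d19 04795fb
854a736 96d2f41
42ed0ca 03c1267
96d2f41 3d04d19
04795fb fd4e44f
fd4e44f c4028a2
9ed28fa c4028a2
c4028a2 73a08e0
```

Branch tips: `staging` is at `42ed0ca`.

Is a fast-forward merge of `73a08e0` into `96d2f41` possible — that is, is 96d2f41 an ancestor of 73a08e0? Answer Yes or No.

No

A fast-forward from 96d2f41 to 73a08e0 is possible iff 96d2f41 is an ancestor of 73a08e0.
Ancestors of 73a08e0: {73a08e0}.
96d2f41 is not among them, so fast-forward is not possible.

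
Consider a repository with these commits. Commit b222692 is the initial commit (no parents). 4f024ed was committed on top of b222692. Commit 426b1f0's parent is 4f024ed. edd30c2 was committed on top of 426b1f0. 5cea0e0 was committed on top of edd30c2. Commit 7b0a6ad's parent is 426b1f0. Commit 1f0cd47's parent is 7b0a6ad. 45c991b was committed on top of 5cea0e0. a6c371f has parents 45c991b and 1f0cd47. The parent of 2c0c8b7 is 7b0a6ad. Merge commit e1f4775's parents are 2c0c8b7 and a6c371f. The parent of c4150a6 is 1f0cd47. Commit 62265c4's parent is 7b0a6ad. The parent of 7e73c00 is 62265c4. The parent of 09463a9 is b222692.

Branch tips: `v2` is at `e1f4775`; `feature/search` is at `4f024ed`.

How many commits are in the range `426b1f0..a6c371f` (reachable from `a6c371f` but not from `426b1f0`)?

Reachable from a6c371f: {1f0cd47, 426b1f0, 45c991b, 4f024ed, 5cea0e0, 7b0a6ad, a6c371f, b222692, edd30c2}.
Reachable from 426b1f0: {426b1f0, 4f024ed, b222692}.
In a6c371f's history but not 426b1f0's: {1f0cd47, 45c991b, 5cea0e0, 7b0a6ad, a6c371f, edd30c2} — 6 commits.

6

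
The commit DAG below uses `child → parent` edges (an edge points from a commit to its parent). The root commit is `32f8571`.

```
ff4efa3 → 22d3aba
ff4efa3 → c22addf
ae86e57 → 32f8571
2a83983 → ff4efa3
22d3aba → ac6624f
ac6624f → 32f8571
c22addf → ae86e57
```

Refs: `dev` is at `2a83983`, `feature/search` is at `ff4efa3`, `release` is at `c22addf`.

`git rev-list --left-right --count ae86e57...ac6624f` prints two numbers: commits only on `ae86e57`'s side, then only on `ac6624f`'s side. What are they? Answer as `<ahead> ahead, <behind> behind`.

1 ahead, 1 behind

Reachable from ae86e57: {32f8571, ae86e57}.
Reachable from ac6624f: {32f8571, ac6624f}.
Only in ae86e57's history (ahead): {ae86e57} — 1.
Only in ac6624f's history (behind): {ac6624f} — 1.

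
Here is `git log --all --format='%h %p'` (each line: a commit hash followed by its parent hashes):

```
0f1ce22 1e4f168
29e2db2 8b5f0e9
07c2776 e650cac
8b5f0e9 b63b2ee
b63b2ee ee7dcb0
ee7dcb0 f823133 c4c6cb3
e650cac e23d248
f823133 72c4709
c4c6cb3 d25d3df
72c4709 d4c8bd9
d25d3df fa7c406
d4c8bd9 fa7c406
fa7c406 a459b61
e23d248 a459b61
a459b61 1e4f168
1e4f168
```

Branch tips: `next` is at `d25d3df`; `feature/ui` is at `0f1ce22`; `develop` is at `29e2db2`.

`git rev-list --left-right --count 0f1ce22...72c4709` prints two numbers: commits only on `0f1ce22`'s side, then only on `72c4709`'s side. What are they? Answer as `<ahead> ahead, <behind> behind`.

Reachable from 0f1ce22: {0f1ce22, 1e4f168}.
Reachable from 72c4709: {1e4f168, 72c4709, a459b61, d4c8bd9, fa7c406}.
Only in 0f1ce22's history (ahead): {0f1ce22} — 1.
Only in 72c4709's history (behind): {72c4709, a459b61, d4c8bd9, fa7c406} — 4.

1 ahead, 4 behind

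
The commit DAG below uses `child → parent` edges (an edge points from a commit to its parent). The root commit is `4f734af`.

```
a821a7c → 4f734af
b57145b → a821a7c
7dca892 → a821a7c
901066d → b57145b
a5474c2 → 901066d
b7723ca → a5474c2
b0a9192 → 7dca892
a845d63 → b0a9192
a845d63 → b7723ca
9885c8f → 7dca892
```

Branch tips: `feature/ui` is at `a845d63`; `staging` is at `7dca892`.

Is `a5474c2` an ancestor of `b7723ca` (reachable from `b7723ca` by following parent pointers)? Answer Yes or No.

Ancestors of b7723ca (commits reachable by following parents): {4f734af, 901066d, a5474c2, a821a7c, b57145b, b7723ca}.
a5474c2 is in that set, so it is an ancestor of b7723ca.

Yes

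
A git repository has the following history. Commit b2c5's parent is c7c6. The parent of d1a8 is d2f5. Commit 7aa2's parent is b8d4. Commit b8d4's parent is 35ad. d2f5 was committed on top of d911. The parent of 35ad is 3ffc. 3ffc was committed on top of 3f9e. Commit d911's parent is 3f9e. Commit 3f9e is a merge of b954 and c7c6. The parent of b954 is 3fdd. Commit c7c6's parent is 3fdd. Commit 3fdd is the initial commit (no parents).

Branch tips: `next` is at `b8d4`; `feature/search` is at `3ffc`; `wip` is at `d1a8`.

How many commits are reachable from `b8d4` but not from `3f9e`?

3

Reachable from b8d4: {35ad, 3f9e, 3fdd, 3ffc, b8d4, b954, c7c6}.
Reachable from 3f9e: {3f9e, 3fdd, b954, c7c6}.
In b8d4's history but not 3f9e's: {35ad, 3ffc, b8d4} — 3 commits.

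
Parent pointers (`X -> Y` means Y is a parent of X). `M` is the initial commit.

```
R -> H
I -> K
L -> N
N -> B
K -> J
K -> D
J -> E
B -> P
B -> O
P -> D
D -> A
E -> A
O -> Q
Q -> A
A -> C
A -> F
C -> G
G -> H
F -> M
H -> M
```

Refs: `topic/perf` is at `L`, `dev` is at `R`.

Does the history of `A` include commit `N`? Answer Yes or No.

Ancestors of A: {A, C, F, G, H, M}.
N is not in that set, so it is not an ancestor of A.

No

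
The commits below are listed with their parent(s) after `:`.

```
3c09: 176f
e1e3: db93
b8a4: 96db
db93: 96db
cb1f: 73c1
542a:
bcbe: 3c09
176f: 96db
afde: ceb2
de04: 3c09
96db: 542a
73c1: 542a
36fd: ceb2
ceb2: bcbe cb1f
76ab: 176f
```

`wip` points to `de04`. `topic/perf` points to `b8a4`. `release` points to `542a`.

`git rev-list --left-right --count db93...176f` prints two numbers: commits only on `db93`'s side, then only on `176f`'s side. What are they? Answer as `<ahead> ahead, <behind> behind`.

Reachable from db93: {542a, 96db, db93}.
Reachable from 176f: {176f, 542a, 96db}.
Only in db93's history (ahead): {db93} — 1.
Only in 176f's history (behind): {176f} — 1.

1 ahead, 1 behind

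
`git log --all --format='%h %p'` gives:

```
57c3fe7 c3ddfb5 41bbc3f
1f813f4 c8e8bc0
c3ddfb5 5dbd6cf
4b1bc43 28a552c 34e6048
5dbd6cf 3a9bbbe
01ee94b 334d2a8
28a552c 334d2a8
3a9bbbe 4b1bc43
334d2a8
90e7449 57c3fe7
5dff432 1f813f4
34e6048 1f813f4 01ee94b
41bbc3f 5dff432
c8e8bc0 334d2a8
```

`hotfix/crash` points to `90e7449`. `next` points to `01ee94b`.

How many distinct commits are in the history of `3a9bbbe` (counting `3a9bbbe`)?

Walking parent pointers from 3a9bbbe: reachable set = {01ee94b, 1f813f4, 28a552c, 334d2a8, 34e6048, 3a9bbbe, 4b1bc43, c8e8bc0}.
That is 8 commits.

8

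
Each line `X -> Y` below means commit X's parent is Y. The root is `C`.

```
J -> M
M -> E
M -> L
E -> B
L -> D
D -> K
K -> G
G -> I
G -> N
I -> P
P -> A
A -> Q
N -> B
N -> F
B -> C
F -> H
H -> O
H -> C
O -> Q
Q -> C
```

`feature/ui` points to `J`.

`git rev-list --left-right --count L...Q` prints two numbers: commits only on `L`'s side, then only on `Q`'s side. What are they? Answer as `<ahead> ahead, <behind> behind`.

12 ahead, 0 behind

Reachable from L: {A, B, C, D, F, G, H, I, K, L, N, O, P, Q}.
Reachable from Q: {C, Q}.
Only in L's history (ahead): {A, B, D, F, G, H, I, K, L, N, O, P} — 12.
Only in Q's history (behind): {} — 0.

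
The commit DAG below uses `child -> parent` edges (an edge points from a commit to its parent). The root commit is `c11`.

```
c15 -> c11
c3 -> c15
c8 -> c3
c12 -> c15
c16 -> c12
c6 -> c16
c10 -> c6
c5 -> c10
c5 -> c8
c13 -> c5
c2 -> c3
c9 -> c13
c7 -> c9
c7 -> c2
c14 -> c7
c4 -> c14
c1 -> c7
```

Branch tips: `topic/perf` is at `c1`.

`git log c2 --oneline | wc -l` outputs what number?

4

Walking parent pointers from c2: reachable set = {c11, c15, c2, c3}.
That is 4 commits.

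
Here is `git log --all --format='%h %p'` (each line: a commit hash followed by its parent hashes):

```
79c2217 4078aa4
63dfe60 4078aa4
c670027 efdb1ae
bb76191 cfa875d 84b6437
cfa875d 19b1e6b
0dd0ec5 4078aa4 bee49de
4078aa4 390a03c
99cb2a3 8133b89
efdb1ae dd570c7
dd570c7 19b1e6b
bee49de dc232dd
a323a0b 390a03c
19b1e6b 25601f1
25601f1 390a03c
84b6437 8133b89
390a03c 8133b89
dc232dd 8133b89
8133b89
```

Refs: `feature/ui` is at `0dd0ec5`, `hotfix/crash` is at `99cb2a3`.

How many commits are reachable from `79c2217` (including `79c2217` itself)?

Walking parent pointers from 79c2217: reachable set = {390a03c, 4078aa4, 79c2217, 8133b89}.
That is 4 commits.

4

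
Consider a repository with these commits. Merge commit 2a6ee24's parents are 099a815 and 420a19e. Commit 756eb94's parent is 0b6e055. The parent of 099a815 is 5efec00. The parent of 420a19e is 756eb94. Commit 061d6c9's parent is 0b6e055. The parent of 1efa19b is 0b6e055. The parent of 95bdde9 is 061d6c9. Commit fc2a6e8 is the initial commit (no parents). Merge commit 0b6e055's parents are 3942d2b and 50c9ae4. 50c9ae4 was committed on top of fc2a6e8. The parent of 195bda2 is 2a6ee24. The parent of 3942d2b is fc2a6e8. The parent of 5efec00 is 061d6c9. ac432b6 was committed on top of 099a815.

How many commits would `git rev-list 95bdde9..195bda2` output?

Reachable from 195bda2: {061d6c9, 099a815, 0b6e055, 195bda2, 2a6ee24, 3942d2b, 420a19e, 50c9ae4, 5efec00, 756eb94, fc2a6e8}.
Reachable from 95bdde9: {061d6c9, 0b6e055, 3942d2b, 50c9ae4, 95bdde9, fc2a6e8}.
In 195bda2's history but not 95bdde9's: {099a815, 195bda2, 2a6ee24, 420a19e, 5efec00, 756eb94} — 6 commits.

6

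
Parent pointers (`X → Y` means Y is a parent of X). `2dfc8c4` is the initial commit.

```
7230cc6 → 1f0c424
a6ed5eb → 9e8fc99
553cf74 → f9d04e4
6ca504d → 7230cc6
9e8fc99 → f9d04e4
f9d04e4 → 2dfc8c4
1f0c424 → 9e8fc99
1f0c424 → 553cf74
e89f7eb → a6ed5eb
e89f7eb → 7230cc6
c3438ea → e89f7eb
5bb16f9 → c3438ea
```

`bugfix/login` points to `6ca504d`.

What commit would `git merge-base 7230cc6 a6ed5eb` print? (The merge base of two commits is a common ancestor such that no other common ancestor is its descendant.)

Ancestors of 7230cc6: {1f0c424, 2dfc8c4, 553cf74, 7230cc6, 9e8fc99, f9d04e4}.
Ancestors of a6ed5eb: {2dfc8c4, 9e8fc99, a6ed5eb, f9d04e4}.
Common ancestors: {2dfc8c4, 9e8fc99, f9d04e4}.
Among these, 9e8fc99 is not an ancestor of any other common ancestor — it is the merge base.

9e8fc99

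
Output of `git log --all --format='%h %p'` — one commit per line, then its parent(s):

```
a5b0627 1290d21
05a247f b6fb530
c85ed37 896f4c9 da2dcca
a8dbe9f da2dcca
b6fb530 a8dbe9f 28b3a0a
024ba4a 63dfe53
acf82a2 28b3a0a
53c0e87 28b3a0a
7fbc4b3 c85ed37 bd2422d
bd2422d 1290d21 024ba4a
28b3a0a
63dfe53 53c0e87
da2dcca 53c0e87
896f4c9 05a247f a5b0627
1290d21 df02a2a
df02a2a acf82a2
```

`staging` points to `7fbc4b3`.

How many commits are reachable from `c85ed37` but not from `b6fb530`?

7

Reachable from c85ed37: {05a247f, 1290d21, 28b3a0a, 53c0e87, 896f4c9, a5b0627, a8dbe9f, acf82a2, b6fb530, c85ed37, da2dcca, df02a2a}.
Reachable from b6fb530: {28b3a0a, 53c0e87, a8dbe9f, b6fb530, da2dcca}.
In c85ed37's history but not b6fb530's: {05a247f, 1290d21, 896f4c9, a5b0627, acf82a2, c85ed37, df02a2a} — 7 commits.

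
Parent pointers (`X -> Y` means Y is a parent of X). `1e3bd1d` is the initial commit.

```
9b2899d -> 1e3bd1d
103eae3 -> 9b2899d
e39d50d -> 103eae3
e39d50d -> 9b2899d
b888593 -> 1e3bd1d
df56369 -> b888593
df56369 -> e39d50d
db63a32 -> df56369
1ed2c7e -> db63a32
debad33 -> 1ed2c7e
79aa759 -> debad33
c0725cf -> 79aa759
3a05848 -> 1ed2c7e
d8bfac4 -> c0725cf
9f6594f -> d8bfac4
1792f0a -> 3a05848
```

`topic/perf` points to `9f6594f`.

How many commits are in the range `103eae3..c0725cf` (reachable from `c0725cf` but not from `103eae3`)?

8

Reachable from c0725cf: {103eae3, 1e3bd1d, 1ed2c7e, 79aa759, 9b2899d, b888593, c0725cf, db63a32, debad33, df56369, e39d50d}.
Reachable from 103eae3: {103eae3, 1e3bd1d, 9b2899d}.
In c0725cf's history but not 103eae3's: {1ed2c7e, 79aa759, b888593, c0725cf, db63a32, debad33, df56369, e39d50d} — 8 commits.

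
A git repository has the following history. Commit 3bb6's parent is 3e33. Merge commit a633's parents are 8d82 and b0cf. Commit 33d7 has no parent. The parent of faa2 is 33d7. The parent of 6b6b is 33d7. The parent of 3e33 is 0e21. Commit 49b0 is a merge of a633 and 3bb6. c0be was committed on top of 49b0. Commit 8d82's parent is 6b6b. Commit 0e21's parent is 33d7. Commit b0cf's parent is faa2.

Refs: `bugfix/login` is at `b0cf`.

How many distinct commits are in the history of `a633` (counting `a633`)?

Walking parent pointers from a633: reachable set = {33d7, 6b6b, 8d82, a633, b0cf, faa2}.
That is 6 commits.

6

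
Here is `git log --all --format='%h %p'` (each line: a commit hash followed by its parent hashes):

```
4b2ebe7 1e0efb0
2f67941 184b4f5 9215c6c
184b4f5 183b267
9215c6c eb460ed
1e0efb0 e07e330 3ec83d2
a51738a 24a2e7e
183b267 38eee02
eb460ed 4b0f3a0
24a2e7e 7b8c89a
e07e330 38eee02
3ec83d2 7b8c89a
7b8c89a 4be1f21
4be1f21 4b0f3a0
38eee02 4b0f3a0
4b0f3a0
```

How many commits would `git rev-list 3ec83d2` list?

4

Walking parent pointers from 3ec83d2: reachable set = {3ec83d2, 4b0f3a0, 4be1f21, 7b8c89a}.
That is 4 commits.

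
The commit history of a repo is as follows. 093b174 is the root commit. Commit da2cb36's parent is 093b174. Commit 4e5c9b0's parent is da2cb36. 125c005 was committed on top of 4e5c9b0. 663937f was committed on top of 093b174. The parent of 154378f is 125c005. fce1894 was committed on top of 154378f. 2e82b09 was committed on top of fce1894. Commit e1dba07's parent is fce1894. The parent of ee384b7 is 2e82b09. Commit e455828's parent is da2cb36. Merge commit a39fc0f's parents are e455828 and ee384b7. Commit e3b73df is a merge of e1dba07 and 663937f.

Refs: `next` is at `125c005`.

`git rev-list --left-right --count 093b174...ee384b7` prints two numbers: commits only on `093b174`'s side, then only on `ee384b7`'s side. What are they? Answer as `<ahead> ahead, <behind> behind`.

0 ahead, 7 behind

Reachable from 093b174: {093b174}.
Reachable from ee384b7: {093b174, 125c005, 154378f, 2e82b09, 4e5c9b0, da2cb36, ee384b7, fce1894}.
Only in 093b174's history (ahead): {} — 0.
Only in ee384b7's history (behind): {125c005, 154378f, 2e82b09, 4e5c9b0, da2cb36, ee384b7, fce1894} — 7.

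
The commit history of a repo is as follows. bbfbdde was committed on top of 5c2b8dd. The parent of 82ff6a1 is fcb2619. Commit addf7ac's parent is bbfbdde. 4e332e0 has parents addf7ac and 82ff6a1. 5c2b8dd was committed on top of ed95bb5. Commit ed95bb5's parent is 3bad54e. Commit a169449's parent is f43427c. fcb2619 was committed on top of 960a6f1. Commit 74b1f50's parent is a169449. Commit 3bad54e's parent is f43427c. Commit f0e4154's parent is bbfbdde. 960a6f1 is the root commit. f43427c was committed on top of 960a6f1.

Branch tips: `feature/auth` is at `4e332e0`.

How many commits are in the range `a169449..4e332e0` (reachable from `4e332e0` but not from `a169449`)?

Reachable from 4e332e0: {3bad54e, 4e332e0, 5c2b8dd, 82ff6a1, 960a6f1, addf7ac, bbfbdde, ed95bb5, f43427c, fcb2619}.
Reachable from a169449: {960a6f1, a169449, f43427c}.
In 4e332e0's history but not a169449's: {3bad54e, 4e332e0, 5c2b8dd, 82ff6a1, addf7ac, bbfbdde, ed95bb5, fcb2619} — 8 commits.

8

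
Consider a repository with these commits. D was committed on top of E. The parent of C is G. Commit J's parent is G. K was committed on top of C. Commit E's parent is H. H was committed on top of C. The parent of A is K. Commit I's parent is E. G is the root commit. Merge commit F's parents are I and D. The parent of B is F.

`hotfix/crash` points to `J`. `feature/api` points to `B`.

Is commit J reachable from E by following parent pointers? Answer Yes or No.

Ancestors of E: {C, E, G, H}.
J is not in that set, so it is not an ancestor of E.

No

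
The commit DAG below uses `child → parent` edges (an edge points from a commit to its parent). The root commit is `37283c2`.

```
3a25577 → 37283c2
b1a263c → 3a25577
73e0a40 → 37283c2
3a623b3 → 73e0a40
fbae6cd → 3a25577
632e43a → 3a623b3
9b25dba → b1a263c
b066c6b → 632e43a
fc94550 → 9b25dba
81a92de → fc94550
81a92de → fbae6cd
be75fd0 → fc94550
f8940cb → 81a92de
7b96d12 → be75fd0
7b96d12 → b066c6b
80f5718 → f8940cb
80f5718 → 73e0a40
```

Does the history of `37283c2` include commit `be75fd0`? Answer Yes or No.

No

Ancestors of 37283c2: {37283c2}.
be75fd0 is not in that set, so it is not an ancestor of 37283c2.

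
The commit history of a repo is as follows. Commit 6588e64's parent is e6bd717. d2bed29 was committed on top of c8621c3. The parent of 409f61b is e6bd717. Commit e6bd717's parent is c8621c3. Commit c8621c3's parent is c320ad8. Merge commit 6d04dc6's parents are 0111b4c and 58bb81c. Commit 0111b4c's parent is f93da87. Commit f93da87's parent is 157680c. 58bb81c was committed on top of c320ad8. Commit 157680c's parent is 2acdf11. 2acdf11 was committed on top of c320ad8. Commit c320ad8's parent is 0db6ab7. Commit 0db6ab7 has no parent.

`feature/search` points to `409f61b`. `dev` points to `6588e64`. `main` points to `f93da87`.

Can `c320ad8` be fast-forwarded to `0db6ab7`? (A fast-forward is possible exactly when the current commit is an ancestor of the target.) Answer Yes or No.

No

A fast-forward from c320ad8 to 0db6ab7 is possible iff c320ad8 is an ancestor of 0db6ab7.
Ancestors of 0db6ab7: {0db6ab7}.
c320ad8 is not among them, so fast-forward is not possible.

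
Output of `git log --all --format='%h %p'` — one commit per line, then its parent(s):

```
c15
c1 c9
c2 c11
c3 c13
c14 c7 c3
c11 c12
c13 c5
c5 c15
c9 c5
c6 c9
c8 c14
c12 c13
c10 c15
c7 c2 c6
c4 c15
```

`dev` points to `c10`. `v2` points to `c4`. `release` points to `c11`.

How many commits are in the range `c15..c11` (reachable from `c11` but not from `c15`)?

4

Reachable from c11: {c11, c12, c13, c15, c5}.
Reachable from c15: {c15}.
In c11's history but not c15's: {c11, c12, c13, c5} — 4 commits.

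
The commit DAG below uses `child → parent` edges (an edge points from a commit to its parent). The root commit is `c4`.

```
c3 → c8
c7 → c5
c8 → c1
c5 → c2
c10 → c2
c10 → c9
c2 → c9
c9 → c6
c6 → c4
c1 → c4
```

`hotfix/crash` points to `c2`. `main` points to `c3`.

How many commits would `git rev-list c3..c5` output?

Reachable from c5: {c2, c4, c5, c6, c9}.
Reachable from c3: {c1, c3, c4, c8}.
In c5's history but not c3's: {c2, c5, c6, c9} — 4 commits.

4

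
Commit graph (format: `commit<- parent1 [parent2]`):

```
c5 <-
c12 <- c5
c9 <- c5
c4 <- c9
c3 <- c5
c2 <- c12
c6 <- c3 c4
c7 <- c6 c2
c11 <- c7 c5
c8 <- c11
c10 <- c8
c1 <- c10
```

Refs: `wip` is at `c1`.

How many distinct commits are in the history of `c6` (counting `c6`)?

Walking parent pointers from c6: reachable set = {c3, c4, c5, c6, c9}.
That is 5 commits.

5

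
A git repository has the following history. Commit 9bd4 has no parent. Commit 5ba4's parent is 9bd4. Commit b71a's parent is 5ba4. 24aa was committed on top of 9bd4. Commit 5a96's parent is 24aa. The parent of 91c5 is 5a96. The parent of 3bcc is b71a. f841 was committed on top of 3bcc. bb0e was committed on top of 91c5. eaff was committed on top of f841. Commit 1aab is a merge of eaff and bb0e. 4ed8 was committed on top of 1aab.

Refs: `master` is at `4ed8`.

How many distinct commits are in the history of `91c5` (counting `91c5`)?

Walking parent pointers from 91c5: reachable set = {24aa, 5a96, 91c5, 9bd4}.
That is 4 commits.

4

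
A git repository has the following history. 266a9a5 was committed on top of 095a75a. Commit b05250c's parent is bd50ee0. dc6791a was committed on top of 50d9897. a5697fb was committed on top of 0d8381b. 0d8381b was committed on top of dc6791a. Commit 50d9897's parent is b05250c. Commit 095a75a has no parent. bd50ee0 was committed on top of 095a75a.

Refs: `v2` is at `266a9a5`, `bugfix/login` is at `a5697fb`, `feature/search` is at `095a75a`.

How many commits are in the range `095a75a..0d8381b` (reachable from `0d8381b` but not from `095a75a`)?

Reachable from 0d8381b: {095a75a, 0d8381b, 50d9897, b05250c, bd50ee0, dc6791a}.
Reachable from 095a75a: {095a75a}.
In 0d8381b's history but not 095a75a's: {0d8381b, 50d9897, b05250c, bd50ee0, dc6791a} — 5 commits.

5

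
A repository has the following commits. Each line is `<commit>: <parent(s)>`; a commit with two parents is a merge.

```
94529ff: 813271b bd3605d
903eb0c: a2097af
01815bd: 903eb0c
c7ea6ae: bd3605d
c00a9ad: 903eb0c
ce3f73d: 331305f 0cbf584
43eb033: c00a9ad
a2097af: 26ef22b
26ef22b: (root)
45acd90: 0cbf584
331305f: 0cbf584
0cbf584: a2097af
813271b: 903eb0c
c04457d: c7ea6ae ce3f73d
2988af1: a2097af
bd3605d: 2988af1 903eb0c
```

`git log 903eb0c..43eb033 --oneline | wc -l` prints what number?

Reachable from 43eb033: {26ef22b, 43eb033, 903eb0c, a2097af, c00a9ad}.
Reachable from 903eb0c: {26ef22b, 903eb0c, a2097af}.
In 43eb033's history but not 903eb0c's: {43eb033, c00a9ad} — 2 commits.

2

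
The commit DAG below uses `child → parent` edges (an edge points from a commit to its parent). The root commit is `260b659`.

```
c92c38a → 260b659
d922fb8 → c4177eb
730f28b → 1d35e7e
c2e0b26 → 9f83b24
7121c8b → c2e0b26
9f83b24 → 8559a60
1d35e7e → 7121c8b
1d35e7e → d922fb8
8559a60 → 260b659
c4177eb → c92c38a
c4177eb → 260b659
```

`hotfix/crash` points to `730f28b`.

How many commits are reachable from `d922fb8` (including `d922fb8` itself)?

4

Walking parent pointers from d922fb8: reachable set = {260b659, c4177eb, c92c38a, d922fb8}.
That is 4 commits.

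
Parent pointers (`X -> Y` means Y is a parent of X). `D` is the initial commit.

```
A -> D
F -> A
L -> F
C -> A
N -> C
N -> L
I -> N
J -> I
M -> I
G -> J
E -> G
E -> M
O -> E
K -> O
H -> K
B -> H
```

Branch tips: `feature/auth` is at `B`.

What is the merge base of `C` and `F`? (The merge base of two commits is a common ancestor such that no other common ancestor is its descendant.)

A

Ancestors of C: {A, C, D}.
Ancestors of F: {A, D, F}.
Common ancestors: {A, D}.
Among these, A is not an ancestor of any other common ancestor — it is the merge base.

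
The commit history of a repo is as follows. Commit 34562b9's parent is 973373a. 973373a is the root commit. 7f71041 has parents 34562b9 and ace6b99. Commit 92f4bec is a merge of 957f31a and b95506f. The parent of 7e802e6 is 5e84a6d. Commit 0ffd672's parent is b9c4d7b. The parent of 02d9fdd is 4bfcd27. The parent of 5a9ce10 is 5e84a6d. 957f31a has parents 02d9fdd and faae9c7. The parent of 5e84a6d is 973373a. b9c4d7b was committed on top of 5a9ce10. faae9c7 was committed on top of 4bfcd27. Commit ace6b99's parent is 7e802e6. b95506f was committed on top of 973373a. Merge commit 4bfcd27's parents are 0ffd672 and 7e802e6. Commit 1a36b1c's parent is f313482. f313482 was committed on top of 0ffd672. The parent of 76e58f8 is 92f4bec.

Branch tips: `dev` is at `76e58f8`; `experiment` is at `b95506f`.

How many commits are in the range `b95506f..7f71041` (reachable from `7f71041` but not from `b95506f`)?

5

Reachable from 7f71041: {34562b9, 5e84a6d, 7e802e6, 7f71041, 973373a, ace6b99}.
Reachable from b95506f: {973373a, b95506f}.
In 7f71041's history but not b95506f's: {34562b9, 5e84a6d, 7e802e6, 7f71041, ace6b99} — 5 commits.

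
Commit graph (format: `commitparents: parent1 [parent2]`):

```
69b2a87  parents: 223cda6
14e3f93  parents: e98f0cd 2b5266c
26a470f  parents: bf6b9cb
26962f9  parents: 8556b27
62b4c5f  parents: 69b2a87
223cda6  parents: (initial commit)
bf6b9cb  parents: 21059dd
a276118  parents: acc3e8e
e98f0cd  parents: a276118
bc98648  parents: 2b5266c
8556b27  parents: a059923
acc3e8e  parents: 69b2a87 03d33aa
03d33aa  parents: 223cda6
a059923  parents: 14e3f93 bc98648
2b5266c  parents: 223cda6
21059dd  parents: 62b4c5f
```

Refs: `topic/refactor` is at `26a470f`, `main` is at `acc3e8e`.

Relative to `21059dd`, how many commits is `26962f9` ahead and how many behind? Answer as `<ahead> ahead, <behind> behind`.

10 ahead, 2 behind

Reachable from 26962f9: {03d33aa, 14e3f93, 223cda6, 26962f9, 2b5266c, 69b2a87, 8556b27, a059923, a276118, acc3e8e, bc98648, e98f0cd}.
Reachable from 21059dd: {21059dd, 223cda6, 62b4c5f, 69b2a87}.
Only in 26962f9's history (ahead): {03d33aa, 14e3f93, 26962f9, 2b5266c, 8556b27, a059923, a276118, acc3e8e, bc98648, e98f0cd} — 10.
Only in 21059dd's history (behind): {21059dd, 62b4c5f} — 2.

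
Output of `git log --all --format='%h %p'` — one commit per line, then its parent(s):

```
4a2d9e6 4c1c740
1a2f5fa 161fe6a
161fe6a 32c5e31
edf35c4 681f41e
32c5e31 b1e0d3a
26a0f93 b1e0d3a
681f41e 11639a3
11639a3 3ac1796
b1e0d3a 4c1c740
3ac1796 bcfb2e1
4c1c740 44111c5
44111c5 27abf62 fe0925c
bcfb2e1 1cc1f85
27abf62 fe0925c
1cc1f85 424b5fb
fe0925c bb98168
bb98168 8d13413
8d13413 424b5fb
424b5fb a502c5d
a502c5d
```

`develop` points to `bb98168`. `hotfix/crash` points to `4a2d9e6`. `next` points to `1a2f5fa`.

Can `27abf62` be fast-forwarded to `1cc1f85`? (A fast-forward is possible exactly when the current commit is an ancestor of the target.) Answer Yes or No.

A fast-forward from 27abf62 to 1cc1f85 is possible iff 27abf62 is an ancestor of 1cc1f85.
Ancestors of 1cc1f85: {1cc1f85, 424b5fb, a502c5d}.
27abf62 is not among them, so fast-forward is not possible.

No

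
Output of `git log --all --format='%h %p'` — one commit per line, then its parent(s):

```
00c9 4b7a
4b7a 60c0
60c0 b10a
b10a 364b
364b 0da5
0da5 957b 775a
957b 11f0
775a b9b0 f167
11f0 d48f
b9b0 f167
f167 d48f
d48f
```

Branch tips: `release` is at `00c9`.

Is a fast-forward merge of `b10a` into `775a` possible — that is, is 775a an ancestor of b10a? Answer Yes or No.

Yes

A fast-forward from 775a to b10a is possible iff 775a is an ancestor of b10a.
Ancestors of b10a: {0da5, 11f0, 364b, 775a, 957b, b10a, b9b0, d48f, f167}.
775a is among them, so fast-forward is possible.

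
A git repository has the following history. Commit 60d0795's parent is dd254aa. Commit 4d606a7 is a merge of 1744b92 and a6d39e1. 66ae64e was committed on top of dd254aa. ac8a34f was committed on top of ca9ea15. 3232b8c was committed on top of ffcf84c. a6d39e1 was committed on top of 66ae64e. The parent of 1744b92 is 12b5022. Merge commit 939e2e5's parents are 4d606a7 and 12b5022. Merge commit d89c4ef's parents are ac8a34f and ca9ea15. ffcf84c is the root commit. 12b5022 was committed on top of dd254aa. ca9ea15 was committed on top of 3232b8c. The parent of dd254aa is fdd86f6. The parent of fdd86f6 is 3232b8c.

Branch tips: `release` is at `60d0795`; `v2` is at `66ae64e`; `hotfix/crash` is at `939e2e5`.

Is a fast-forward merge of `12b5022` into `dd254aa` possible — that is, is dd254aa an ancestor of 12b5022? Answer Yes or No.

A fast-forward from dd254aa to 12b5022 is possible iff dd254aa is an ancestor of 12b5022.
Ancestors of 12b5022: {12b5022, 3232b8c, dd254aa, fdd86f6, ffcf84c}.
dd254aa is among them, so fast-forward is possible.

Yes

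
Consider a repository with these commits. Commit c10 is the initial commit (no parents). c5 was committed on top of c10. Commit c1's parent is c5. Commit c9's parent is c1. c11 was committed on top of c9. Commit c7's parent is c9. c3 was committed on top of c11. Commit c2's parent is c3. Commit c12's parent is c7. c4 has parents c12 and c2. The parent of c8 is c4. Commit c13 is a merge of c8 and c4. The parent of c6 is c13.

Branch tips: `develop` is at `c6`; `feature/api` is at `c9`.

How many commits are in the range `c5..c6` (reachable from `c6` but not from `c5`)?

Reachable from c6: {c1, c10, c11, c12, c13, c2, c3, c4, c5, c6, c7, c8, c9}.
Reachable from c5: {c10, c5}.
In c6's history but not c5's: {c1, c11, c12, c13, c2, c3, c4, c6, c7, c8, c9} — 11 commits.

11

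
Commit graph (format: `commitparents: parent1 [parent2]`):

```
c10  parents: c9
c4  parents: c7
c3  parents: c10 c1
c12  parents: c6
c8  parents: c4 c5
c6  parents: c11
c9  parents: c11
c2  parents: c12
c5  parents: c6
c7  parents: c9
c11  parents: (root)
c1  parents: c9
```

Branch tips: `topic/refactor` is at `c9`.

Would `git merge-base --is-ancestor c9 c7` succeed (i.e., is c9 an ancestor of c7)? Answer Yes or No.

Yes

Ancestors of c7 (commits reachable by following parents): {c11, c7, c9}.
c9 is in that set, so it is an ancestor of c7.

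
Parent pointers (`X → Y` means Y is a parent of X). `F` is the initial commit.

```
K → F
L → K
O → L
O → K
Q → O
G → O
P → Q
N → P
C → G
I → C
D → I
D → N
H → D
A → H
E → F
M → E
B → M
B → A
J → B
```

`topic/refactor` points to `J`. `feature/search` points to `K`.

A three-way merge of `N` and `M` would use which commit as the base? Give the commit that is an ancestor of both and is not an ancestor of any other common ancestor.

F

Ancestors of N: {F, K, L, N, O, P, Q}.
Ancestors of M: {E, F, M}.
Common ancestors: {F}.
The only common ancestor is F, so it is the merge base.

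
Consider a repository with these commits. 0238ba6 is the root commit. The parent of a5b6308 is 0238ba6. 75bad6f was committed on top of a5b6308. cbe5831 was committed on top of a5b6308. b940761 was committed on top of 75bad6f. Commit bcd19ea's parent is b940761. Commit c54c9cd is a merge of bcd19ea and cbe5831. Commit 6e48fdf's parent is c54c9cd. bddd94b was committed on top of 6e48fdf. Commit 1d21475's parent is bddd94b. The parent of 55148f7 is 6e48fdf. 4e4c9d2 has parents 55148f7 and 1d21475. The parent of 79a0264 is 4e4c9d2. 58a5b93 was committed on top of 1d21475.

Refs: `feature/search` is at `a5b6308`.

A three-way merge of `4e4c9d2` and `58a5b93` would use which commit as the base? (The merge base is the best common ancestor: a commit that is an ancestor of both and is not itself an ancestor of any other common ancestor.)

1d21475

Ancestors of 4e4c9d2: {0238ba6, 1d21475, 4e4c9d2, 55148f7, 6e48fdf, 75bad6f, a5b6308, b940761, bcd19ea, bddd94b, c54c9cd, cbe5831}.
Ancestors of 58a5b93: {0238ba6, 1d21475, 58a5b93, 6e48fdf, 75bad6f, a5b6308, b940761, bcd19ea, bddd94b, c54c9cd, cbe5831}.
Common ancestors: {0238ba6, 1d21475, 6e48fdf, 75bad6f, a5b6308, b940761, bcd19ea, bddd94b, c54c9cd, cbe5831}.
Among these, 1d21475 is not an ancestor of any other common ancestor — it is the merge base.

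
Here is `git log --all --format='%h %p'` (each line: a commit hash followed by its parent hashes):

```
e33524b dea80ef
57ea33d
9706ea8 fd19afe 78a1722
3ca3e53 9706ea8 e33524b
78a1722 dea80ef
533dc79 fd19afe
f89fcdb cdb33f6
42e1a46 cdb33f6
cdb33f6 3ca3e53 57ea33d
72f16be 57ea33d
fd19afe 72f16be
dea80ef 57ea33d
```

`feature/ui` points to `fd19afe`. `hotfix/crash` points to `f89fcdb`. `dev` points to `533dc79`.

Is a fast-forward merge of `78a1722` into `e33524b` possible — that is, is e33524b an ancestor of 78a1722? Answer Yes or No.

A fast-forward from e33524b to 78a1722 is possible iff e33524b is an ancestor of 78a1722.
Ancestors of 78a1722: {57ea33d, 78a1722, dea80ef}.
e33524b is not among them, so fast-forward is not possible.

No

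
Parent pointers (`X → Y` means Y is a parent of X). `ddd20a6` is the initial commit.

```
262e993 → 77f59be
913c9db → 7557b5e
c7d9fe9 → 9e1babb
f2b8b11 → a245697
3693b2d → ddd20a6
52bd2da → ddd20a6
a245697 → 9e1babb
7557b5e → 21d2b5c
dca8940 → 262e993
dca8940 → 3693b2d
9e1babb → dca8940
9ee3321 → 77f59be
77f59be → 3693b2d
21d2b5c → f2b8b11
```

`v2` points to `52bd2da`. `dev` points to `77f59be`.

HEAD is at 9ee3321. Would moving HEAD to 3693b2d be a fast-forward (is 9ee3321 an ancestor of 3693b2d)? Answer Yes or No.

No

A fast-forward from 9ee3321 to 3693b2d is possible iff 9ee3321 is an ancestor of 3693b2d.
Ancestors of 3693b2d: {3693b2d, ddd20a6}.
9ee3321 is not among them, so fast-forward is not possible.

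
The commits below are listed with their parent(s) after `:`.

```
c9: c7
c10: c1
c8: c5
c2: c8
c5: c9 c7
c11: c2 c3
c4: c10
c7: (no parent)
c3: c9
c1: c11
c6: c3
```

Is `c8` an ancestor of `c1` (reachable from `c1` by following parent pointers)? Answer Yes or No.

Yes

Ancestors of c1 (commits reachable by following parents): {c1, c11, c2, c3, c5, c7, c8, c9}.
c8 is in that set, so it is an ancestor of c1.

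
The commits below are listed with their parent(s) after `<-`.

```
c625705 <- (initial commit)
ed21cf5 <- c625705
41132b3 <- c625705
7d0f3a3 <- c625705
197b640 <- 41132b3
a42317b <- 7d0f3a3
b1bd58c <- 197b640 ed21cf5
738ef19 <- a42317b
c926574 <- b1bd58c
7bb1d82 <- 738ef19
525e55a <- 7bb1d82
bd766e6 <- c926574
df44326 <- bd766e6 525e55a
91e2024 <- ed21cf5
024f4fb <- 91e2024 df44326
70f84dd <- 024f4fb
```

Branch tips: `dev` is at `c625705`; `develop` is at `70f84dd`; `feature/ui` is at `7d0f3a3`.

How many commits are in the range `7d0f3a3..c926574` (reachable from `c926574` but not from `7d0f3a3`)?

Reachable from c926574: {197b640, 41132b3, b1bd58c, c625705, c926574, ed21cf5}.
Reachable from 7d0f3a3: {7d0f3a3, c625705}.
In c926574's history but not 7d0f3a3's: {197b640, 41132b3, b1bd58c, c926574, ed21cf5} — 5 commits.

5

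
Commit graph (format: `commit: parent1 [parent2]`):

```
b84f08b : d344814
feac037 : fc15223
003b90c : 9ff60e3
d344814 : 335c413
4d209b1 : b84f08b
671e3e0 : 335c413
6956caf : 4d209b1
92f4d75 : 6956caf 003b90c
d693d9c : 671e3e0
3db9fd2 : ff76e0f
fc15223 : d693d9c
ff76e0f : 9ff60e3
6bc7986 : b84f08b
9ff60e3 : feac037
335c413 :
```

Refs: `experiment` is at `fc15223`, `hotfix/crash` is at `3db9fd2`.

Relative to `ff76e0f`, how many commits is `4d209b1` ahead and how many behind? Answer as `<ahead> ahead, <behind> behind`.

3 ahead, 6 behind

Reachable from 4d209b1: {335c413, 4d209b1, b84f08b, d344814}.
Reachable from ff76e0f: {335c413, 671e3e0, 9ff60e3, d693d9c, fc15223, feac037, ff76e0f}.
Only in 4d209b1's history (ahead): {4d209b1, b84f08b, d344814} — 3.
Only in ff76e0f's history (behind): {671e3e0, 9ff60e3, d693d9c, fc15223, feac037, ff76e0f} — 6.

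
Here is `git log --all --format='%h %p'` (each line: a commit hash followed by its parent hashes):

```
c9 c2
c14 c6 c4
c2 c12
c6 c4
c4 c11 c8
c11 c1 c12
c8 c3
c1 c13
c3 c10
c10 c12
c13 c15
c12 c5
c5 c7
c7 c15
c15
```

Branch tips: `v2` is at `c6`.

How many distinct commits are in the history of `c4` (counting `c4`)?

11

Walking parent pointers from c4: reachable set = {c1, c10, c11, c12, c13, c15, c3, c4, c5, c7, c8}.
That is 11 commits.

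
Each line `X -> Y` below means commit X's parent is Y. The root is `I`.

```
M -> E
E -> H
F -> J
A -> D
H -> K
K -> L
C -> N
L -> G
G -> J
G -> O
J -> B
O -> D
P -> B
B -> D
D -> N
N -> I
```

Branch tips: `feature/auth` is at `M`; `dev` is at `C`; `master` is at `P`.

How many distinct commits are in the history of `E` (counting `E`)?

11

Walking parent pointers from E: reachable set = {B, D, E, G, H, I, J, K, L, N, O}.
That is 11 commits.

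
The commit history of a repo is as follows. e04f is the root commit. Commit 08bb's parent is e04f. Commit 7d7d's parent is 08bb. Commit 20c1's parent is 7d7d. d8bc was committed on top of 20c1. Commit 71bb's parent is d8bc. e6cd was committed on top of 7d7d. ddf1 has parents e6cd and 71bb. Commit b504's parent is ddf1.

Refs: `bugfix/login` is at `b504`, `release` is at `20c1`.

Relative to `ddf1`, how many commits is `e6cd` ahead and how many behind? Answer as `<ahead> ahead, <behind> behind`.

Reachable from e6cd: {08bb, 7d7d, e04f, e6cd}.
Reachable from ddf1: {08bb, 20c1, 71bb, 7d7d, d8bc, ddf1, e04f, e6cd}.
Only in e6cd's history (ahead): {} — 0.
Only in ddf1's history (behind): {20c1, 71bb, d8bc, ddf1} — 4.

0 ahead, 4 behind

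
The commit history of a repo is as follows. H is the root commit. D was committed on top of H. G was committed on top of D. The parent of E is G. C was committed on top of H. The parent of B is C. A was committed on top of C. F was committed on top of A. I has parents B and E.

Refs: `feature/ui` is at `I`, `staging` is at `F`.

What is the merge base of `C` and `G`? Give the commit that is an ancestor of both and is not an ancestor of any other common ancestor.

H

Ancestors of C: {C, H}.
Ancestors of G: {D, G, H}.
Common ancestors: {H}.
The only common ancestor is H, so it is the merge base.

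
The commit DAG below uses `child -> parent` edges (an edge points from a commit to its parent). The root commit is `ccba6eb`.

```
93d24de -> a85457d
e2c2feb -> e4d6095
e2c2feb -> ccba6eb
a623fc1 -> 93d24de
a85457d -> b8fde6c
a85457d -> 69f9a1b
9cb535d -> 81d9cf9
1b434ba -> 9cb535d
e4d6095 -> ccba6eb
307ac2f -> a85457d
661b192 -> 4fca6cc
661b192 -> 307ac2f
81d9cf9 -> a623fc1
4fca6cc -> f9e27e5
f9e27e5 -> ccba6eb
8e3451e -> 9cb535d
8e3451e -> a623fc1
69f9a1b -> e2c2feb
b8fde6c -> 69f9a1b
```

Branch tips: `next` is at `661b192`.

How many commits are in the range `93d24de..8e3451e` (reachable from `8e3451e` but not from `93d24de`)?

Reachable from 8e3451e: {69f9a1b, 81d9cf9, 8e3451e, 93d24de, 9cb535d, a623fc1, a85457d, b8fde6c, ccba6eb, e2c2feb, e4d6095}.
Reachable from 93d24de: {69f9a1b, 93d24de, a85457d, b8fde6c, ccba6eb, e2c2feb, e4d6095}.
In 8e3451e's history but not 93d24de's: {81d9cf9, 8e3451e, 9cb535d, a623fc1} — 4 commits.

4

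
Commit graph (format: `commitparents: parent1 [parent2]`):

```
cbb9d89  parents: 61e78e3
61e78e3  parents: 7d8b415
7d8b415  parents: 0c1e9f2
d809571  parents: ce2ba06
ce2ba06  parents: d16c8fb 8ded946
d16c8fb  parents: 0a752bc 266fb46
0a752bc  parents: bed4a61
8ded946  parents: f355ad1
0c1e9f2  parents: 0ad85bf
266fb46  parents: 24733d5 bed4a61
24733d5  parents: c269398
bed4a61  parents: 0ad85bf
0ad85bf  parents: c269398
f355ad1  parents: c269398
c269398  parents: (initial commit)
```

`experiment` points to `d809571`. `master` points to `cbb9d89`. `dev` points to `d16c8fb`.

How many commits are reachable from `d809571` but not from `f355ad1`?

9

Reachable from d809571: {0a752bc, 0ad85bf, 24733d5, 266fb46, 8ded946, bed4a61, c269398, ce2ba06, d16c8fb, d809571, f355ad1}.
Reachable from f355ad1: {c269398, f355ad1}.
In d809571's history but not f355ad1's: {0a752bc, 0ad85bf, 24733d5, 266fb46, 8ded946, bed4a61, ce2ba06, d16c8fb, d809571} — 9 commits.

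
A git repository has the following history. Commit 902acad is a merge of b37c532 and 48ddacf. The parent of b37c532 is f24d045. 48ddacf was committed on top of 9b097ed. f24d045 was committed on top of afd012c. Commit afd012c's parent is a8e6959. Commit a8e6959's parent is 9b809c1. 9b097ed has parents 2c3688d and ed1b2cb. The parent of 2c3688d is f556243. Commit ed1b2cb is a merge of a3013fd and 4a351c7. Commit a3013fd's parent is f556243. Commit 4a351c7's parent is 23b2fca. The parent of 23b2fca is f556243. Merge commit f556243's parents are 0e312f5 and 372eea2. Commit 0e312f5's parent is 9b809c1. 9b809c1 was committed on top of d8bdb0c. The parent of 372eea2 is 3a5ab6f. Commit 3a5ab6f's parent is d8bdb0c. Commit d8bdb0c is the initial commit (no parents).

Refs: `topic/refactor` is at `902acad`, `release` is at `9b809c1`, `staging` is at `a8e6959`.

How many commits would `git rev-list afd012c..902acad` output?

Reachable from 902acad: {0e312f5, 23b2fca, 2c3688d, 372eea2, 3a5ab6f, 48ddacf, 4a351c7, 902acad, 9b097ed, 9b809c1, a3013fd, a8e6959, afd012c, b37c532, d8bdb0c, ed1b2cb, f24d045, f556243}.
Reachable from afd012c: {9b809c1, a8e6959, afd012c, d8bdb0c}.
In 902acad's history but not afd012c's: {0e312f5, 23b2fca, 2c3688d, 372eea2, 3a5ab6f, 48ddacf, 4a351c7, 902acad, 9b097ed, a3013fd, b37c532, ed1b2cb, f24d045, f556243} — 14 commits.

14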